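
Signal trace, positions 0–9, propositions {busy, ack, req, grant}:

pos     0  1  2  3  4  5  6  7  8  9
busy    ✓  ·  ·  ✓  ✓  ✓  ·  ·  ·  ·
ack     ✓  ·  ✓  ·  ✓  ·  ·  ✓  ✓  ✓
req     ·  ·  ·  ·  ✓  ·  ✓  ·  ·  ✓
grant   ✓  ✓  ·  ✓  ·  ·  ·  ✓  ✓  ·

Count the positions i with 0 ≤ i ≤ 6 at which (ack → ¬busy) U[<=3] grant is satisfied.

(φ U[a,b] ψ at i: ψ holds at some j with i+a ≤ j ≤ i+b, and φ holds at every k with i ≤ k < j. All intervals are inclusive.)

Evaluate at each i in [0,6]:
  i=0: ✓ (rhs at j=0)
  i=1: ✓ (rhs at j=1)
  i=2: ✓ (rhs at j=3; lhs holds on [2,2])
  i=3: ✓ (rhs at j=3)
  i=4: ✗ (lhs fails at k=4 before rhs at j=7)
  i=5: ✓ (rhs at j=7; lhs holds on [5,6])
  i=6: ✓ (rhs at j=7; lhs holds on [6,6])
Positions where it holds: {0, 1, 2, 3, 5, 6} → 6.

6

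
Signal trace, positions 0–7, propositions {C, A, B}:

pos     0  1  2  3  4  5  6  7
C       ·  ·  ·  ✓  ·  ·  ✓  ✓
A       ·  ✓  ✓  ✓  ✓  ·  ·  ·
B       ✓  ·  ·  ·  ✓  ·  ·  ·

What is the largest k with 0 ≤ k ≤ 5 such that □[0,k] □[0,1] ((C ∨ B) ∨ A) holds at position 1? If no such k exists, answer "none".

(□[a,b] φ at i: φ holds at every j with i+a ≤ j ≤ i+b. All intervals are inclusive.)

□[0,1] ((C ∨ B) ∨ A) must hold from j=1 onward; find where it first fails.
  j=1: holds
  j=2: holds
  j=3: holds
  j=4: fails
Holds on [1,3], so largest k = 2.

2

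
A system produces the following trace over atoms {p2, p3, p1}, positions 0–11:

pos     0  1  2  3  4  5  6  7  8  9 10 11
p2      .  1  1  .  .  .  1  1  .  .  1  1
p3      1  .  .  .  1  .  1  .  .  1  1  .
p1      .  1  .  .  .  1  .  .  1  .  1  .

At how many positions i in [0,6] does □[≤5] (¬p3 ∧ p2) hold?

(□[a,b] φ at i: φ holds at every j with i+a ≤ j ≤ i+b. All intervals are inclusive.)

0

Evaluate at each i in [0,6]:
  i=0: ✗ (fails at j=0)
  i=1: ✗ (fails at j=3)
  i=2: ✗ (fails at j=3)
  i=3: ✗ (fails at j=3)
  i=4: ✗ (fails at j=4)
  i=5: ✗ (fails at j=5)
  i=6: ✗ (fails at j=6)
Positions where it holds: {} → 0.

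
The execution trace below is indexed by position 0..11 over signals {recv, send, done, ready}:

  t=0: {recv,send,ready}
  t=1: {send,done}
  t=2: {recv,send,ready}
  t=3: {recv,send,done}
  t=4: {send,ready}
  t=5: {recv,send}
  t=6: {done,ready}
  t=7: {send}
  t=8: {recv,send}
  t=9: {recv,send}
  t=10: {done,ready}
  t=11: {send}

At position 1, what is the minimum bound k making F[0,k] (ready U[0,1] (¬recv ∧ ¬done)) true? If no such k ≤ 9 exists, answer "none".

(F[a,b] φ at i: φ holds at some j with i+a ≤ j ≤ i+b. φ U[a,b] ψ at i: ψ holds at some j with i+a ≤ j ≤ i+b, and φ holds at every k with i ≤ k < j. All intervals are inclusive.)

Scan j = 1,2,… for (ready U[0,1] (¬recv ∧ ¬done)):
  j=1: fails
  j=2: fails
  j=3: fails
  j=4: holds
First hit at j=4, so smallest k = 4-1 = 3.

3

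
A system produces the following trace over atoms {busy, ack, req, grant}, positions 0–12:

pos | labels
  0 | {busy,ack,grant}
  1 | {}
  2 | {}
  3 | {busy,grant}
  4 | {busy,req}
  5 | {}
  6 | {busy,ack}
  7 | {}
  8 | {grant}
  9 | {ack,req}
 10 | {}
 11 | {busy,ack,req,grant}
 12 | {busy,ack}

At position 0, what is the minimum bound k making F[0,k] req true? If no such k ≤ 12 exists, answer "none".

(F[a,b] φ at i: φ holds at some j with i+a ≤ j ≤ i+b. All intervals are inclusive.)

Scan j = 0,1,… for req:
  j=0: fails
  j=1: fails
  j=2: fails
  j=3: fails
  j=4: holds
First hit at j=4, so smallest k = 4-0 = 4.

4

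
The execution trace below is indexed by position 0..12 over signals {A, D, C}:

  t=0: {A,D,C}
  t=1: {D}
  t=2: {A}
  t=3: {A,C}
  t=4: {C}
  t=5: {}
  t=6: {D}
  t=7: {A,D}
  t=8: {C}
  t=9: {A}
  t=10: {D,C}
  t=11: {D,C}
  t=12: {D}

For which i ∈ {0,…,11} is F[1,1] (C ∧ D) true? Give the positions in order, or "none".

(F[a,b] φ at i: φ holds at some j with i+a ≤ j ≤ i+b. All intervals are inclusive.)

Evaluate at each i in [0,11]:
  i=0: ✗ (none in [1,1])
  i=1: ✗ (none in [2,2])
  i=2: ✗ (none in [3,3])
  i=3: ✗ (none in [4,4])
  i=4: ✗ (none in [5,5])
  i=5: ✗ (none in [6,6])
  i=6: ✗ (none in [7,7])
  i=7: ✗ (none in [8,8])
  i=8: ✗ (none in [9,9])
  i=9: ✓ (witness j=10)
  i=10: ✓ (witness j=11)
  i=11: ✗ (none in [12,12])

9, 10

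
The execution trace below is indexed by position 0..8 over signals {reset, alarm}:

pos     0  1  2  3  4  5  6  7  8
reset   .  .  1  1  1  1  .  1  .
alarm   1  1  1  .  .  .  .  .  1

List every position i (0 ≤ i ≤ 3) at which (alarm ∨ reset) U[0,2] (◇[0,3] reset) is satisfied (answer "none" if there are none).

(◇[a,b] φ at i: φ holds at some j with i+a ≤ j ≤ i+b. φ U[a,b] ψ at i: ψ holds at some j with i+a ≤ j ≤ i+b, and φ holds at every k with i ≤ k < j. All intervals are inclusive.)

Evaluate at each i in [0,3]:
  i=0: ✓ (rhs at j=0)
  i=1: ✓ (rhs at j=1)
  i=2: ✓ (rhs at j=2)
  i=3: ✓ (rhs at j=3)

0, 1, 2, 3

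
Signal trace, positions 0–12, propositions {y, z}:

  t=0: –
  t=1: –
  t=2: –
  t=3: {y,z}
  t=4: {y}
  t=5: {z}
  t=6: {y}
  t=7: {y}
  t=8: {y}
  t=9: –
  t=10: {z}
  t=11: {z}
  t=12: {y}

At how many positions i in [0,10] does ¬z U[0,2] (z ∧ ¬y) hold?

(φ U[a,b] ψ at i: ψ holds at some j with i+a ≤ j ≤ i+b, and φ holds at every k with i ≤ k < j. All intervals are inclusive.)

5

Evaluate at each i in [0,10]:
  i=0: ✗ (no rhs in [0,2])
  i=1: ✗ (no rhs in [1,3])
  i=2: ✗ (no rhs in [2,4])
  i=3: ✗ (lhs fails at k=3 before rhs at j=5)
  i=4: ✓ (rhs at j=5; lhs holds on [4,4])
  i=5: ✓ (rhs at j=5)
  i=6: ✗ (no rhs in [6,8])
  i=7: ✗ (no rhs in [7,9])
  i=8: ✓ (rhs at j=10; lhs holds on [8,9])
  i=9: ✓ (rhs at j=10; lhs holds on [9,9])
  i=10: ✓ (rhs at j=10)
Positions where it holds: {4, 5, 8, 9, 10} → 5.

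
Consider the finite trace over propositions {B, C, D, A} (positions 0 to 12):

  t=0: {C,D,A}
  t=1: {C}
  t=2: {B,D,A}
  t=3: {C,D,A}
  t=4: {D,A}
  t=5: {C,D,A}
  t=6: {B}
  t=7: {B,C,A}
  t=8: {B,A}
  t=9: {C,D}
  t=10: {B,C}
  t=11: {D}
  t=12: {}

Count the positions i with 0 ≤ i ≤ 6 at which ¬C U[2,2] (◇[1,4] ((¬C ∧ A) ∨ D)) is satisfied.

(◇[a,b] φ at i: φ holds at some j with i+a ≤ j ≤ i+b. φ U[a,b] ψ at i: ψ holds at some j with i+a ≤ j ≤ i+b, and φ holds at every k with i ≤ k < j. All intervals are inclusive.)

Evaluate at each i in [0,6]:
  i=0: ✗ (lhs fails at k=0 before rhs at j=2)
  i=1: ✗ (lhs fails at k=1 before rhs at j=3)
  i=2: ✗ (lhs fails at k=3 before rhs at j=4)
  i=3: ✗ (lhs fails at k=3 before rhs at j=5)
  i=4: ✗ (lhs fails at k=5 before rhs at j=6)
  i=5: ✗ (lhs fails at k=5 before rhs at j=7)
  i=6: ✗ (lhs fails at k=7 before rhs at j=8)
Positions where it holds: {} → 0.

0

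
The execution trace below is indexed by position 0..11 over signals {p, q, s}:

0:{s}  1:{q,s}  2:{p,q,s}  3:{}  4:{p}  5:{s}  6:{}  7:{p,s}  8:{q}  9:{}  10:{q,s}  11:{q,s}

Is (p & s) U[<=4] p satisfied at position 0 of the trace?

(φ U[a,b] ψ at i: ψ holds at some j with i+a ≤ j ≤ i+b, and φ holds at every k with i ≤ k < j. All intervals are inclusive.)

Does not hold

Need some j in [0,4] with p, and (p & s) at every k in [0,j-1].
  j=0: p false.
  j=1: p false.
  j=2: p holds, but (p & s) fails at k=0 → not this j.
  j=3: p false.
  j=4: p holds, but (p & s) fails at k=0 → not this j.
No j in the window works → until fails.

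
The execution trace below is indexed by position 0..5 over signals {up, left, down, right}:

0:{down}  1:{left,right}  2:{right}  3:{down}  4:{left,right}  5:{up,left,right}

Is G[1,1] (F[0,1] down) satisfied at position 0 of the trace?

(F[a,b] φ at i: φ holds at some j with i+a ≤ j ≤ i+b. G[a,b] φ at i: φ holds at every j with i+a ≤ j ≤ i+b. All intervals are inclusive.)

Check F[0,1] down at every j in [1,1]:
  j=1: fails (none in [1,2])
Fails at j=1 → formula fails.

Does not hold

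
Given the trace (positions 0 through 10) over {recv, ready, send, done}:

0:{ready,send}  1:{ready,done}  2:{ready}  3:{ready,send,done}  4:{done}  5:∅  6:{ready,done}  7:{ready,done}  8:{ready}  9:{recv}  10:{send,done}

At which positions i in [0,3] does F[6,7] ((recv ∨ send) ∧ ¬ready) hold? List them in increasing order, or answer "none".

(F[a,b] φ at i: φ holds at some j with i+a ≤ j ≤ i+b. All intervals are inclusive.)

2, 3

Evaluate at each i in [0,3]:
  i=0: ✗ (none in [6,7])
  i=1: ✗ (none in [7,8])
  i=2: ✓ (witness j=9)
  i=3: ✓ (witness j=9)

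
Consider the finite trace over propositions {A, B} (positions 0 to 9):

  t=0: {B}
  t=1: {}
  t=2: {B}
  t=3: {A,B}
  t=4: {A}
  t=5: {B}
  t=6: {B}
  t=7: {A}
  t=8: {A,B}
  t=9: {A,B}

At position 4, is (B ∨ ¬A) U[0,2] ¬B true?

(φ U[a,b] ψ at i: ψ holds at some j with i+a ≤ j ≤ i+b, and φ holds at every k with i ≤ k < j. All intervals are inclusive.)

True

Need some j in [4,6] with ¬B, and (B ∨ ¬A) at every k in [4,j-1].
  j=4: ¬B holds; no prefix to check → satisfied.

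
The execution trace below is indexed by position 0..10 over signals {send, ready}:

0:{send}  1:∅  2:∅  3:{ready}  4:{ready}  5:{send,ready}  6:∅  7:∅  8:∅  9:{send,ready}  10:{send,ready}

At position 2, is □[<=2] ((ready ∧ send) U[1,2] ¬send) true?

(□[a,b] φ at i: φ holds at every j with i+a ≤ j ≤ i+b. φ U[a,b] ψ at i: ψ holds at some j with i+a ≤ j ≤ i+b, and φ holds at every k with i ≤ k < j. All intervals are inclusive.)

No

Check ((ready ∧ send) U[1,2] ¬send) at every j in [2,4]:
  j=2: fails
  j=3: fails
  j=4: fails
Fails at j=2 → formula fails.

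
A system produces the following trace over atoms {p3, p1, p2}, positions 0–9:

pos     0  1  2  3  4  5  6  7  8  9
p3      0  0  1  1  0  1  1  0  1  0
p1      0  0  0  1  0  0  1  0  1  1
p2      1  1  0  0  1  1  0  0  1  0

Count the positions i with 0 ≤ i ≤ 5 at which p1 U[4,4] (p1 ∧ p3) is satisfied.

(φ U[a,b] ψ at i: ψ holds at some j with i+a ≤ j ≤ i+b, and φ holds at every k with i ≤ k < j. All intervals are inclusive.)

0

Evaluate at each i in [0,5]:
  i=0: ✗ (no rhs in [4,4])
  i=1: ✗ (no rhs in [5,5])
  i=2: ✗ (lhs fails at k=2 before rhs at j=6)
  i=3: ✗ (no rhs in [7,7])
  i=4: ✗ (lhs fails at k=4 before rhs at j=8)
  i=5: ✗ (no rhs in [9,9])
Positions where it holds: {} → 0.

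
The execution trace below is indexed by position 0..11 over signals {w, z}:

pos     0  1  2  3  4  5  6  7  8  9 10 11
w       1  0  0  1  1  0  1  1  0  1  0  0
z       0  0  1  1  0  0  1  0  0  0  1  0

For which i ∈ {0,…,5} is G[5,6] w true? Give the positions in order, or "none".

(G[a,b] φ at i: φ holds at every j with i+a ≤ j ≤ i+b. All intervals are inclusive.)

Evaluate at each i in [0,5]:
  i=0: ✗ (fails at j=5)
  i=1: ✓ (all of [6,7])
  i=2: ✗ (fails at j=8)
  i=3: ✗ (fails at j=8)
  i=4: ✗ (fails at j=10)
  i=5: ✗ (fails at j=10)

1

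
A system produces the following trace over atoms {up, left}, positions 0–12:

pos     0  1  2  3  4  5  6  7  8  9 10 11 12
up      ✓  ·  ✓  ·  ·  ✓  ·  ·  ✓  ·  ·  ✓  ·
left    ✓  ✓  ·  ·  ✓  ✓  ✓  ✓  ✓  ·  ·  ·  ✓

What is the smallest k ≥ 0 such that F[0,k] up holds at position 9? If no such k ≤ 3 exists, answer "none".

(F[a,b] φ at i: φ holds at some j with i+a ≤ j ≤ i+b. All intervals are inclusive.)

Scan j = 9,10,… for up:
  j=9: fails
  j=10: fails
  j=11: holds
First hit at j=11, so smallest k = 11-9 = 2.

2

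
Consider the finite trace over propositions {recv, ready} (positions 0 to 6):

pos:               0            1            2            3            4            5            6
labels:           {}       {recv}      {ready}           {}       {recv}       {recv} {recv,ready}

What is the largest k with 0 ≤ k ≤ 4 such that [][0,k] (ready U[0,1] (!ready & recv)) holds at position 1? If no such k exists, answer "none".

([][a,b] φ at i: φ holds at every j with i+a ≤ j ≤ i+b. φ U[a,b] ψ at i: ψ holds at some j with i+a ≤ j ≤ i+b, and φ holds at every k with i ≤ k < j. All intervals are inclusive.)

0

(ready U[0,1] (!ready & recv)) must hold from j=1 onward; find where it first fails.
  j=1: holds
  j=2: fails
Holds on [1,1], so largest k = 0.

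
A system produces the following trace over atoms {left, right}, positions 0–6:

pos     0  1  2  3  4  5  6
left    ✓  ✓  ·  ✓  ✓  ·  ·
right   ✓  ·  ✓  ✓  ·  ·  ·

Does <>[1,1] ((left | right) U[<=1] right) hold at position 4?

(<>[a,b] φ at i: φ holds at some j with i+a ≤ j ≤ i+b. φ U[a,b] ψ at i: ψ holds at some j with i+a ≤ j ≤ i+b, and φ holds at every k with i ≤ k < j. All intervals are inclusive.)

Check ((left | right) U[<=1] right) at each j in [5,5]:
  j=5: fails
No position in the window satisfies it → formula fails.

Does not hold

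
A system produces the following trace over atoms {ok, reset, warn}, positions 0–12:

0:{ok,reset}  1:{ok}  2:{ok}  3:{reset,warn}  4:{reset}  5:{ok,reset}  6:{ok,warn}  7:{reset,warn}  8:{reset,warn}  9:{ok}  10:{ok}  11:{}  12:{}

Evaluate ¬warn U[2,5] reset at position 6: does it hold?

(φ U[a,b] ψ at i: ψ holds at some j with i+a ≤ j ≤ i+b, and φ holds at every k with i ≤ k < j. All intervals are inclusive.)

No

Need some j in [8,11] with reset, and ¬warn at every k in [6,j-1].
  j=8: reset holds, but ¬warn fails at k=6 → not this j.
  j=9: reset false.
  j=10: reset false.
  j=11: reset false.
No j in the window works → until fails.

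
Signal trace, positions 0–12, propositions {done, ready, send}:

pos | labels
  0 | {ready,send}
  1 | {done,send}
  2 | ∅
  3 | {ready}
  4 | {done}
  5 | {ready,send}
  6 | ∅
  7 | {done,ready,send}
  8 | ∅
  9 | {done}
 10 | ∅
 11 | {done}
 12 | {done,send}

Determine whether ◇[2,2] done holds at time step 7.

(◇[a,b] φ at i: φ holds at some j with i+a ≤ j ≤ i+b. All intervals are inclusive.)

Check done at each j in [9,9]:
  j=9: true
Found at j=9 → formula holds.

True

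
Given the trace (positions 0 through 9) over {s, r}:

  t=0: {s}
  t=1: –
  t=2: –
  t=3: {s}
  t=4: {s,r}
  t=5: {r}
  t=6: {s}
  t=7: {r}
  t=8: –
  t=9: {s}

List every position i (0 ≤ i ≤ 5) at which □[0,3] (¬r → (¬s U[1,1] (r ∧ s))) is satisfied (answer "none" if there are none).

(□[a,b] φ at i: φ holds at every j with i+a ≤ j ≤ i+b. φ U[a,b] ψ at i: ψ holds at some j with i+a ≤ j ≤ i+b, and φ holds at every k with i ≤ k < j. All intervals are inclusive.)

none

Evaluate at each i in [0,5]:
  i=0: ✗ (fails at j=0)
  i=1: ✗ (fails at j=1)
  i=2: ✗ (fails at j=2)
  i=3: ✗ (fails at j=3)
  i=4: ✗ (fails at j=6)
  i=5: ✗ (fails at j=6)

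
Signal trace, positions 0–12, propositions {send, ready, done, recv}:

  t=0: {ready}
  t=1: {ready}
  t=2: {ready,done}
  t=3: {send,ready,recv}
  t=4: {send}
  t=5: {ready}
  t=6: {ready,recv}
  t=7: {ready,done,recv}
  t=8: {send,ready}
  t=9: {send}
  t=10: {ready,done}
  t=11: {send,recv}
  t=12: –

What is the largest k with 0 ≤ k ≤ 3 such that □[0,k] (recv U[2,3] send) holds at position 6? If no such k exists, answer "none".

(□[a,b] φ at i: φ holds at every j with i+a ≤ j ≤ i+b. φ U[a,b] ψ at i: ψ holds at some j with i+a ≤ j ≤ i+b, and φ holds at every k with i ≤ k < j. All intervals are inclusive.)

0

(recv U[2,3] send) must hold from j=6 onward; find where it first fails.
  j=6: holds
  j=7: fails
Holds on [6,6], so largest k = 0.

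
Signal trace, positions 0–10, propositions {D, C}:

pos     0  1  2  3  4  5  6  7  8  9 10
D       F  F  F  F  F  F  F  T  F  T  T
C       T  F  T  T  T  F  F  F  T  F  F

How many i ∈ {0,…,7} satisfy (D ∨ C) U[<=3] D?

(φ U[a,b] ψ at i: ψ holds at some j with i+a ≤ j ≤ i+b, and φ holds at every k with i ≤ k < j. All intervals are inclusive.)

Evaluate at each i in [0,7]:
  i=0: ✗ (no rhs in [0,3])
  i=1: ✗ (no rhs in [1,4])
  i=2: ✗ (no rhs in [2,5])
  i=3: ✗ (no rhs in [3,6])
  i=4: ✗ (lhs fails at k=5 before rhs at j=7)
  i=5: ✗ (lhs fails at k=5 before rhs at j=7)
  i=6: ✗ (lhs fails at k=6 before rhs at j=7)
  i=7: ✓ (rhs at j=7)
Positions where it holds: {7} → 1.

1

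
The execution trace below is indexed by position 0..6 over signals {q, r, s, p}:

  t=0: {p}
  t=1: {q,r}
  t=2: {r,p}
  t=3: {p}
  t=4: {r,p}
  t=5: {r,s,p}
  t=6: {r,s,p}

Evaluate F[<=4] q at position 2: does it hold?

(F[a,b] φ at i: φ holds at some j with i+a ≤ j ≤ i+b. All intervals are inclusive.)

Does not hold

Check q at each j in [2,6]:
  j=2: false
  j=3: false
  j=4: false
  j=5: false
  j=6: false
No position in the window satisfies it → formula fails.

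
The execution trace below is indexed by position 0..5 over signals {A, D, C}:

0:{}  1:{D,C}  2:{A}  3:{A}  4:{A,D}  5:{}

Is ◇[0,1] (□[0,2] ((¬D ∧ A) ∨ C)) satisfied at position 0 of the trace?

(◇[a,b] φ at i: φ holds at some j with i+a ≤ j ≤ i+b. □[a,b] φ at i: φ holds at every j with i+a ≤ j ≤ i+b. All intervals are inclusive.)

Yes

Check □[0,2] ((¬D ∧ A) ∨ C) at each j in [0,1]:
  j=0: fails at 0
  j=1: holds on [1,3]
Found at j=1 → formula holds.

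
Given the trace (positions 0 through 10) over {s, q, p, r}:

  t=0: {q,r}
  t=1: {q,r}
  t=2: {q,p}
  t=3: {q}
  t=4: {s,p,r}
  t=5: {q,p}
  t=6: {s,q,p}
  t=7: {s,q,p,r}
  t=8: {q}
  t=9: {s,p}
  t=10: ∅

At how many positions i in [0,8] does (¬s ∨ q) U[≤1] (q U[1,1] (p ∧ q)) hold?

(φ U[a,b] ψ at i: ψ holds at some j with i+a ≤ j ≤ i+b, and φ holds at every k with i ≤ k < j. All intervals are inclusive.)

Evaluate at each i in [0,8]:
  i=0: ✓ (rhs at j=1; lhs holds on [0,0])
  i=1: ✓ (rhs at j=1)
  i=2: ✗ (no rhs in [2,3])
  i=3: ✗ (no rhs in [3,4])
  i=4: ✗ (lhs fails at k=4 before rhs at j=5)
  i=5: ✓ (rhs at j=5)
  i=6: ✓ (rhs at j=6)
  i=7: ✗ (no rhs in [7,8])
  i=8: ✗ (no rhs in [8,9])
Positions where it holds: {0, 1, 5, 6} → 4.

4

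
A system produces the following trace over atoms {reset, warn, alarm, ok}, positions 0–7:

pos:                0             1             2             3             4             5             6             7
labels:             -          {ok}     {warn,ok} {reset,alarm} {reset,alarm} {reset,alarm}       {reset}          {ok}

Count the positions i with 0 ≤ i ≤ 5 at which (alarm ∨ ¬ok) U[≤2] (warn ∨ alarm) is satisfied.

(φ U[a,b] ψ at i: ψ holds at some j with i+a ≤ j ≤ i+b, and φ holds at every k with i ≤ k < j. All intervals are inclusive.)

4

Evaluate at each i in [0,5]:
  i=0: ✗ (lhs fails at k=1 before rhs at j=2)
  i=1: ✗ (lhs fails at k=1 before rhs at j=2)
  i=2: ✓ (rhs at j=2)
  i=3: ✓ (rhs at j=3)
  i=4: ✓ (rhs at j=4)
  i=5: ✓ (rhs at j=5)
Positions where it holds: {2, 3, 4, 5} → 4.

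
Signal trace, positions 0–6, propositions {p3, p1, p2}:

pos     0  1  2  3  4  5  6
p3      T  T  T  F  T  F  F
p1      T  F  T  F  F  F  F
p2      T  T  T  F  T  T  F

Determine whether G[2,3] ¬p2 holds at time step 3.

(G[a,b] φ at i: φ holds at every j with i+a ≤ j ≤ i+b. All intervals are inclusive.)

Check ¬p2 at every j in [5,6]:
  j=5: false
  j=6: true
Fails at j=5 → formula fails.

Does not hold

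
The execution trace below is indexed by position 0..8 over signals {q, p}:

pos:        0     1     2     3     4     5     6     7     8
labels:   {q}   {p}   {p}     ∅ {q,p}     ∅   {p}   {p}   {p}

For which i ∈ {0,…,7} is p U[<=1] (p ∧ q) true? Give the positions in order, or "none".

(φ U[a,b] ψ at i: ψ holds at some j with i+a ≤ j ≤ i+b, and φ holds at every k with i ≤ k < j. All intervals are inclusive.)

Evaluate at each i in [0,7]:
  i=0: ✗ (no rhs in [0,1])
  i=1: ✗ (no rhs in [1,2])
  i=2: ✗ (no rhs in [2,3])
  i=3: ✗ (lhs fails at k=3 before rhs at j=4)
  i=4: ✓ (rhs at j=4)
  i=5: ✗ (no rhs in [5,6])
  i=6: ✗ (no rhs in [6,7])
  i=7: ✗ (no rhs in [7,8])

4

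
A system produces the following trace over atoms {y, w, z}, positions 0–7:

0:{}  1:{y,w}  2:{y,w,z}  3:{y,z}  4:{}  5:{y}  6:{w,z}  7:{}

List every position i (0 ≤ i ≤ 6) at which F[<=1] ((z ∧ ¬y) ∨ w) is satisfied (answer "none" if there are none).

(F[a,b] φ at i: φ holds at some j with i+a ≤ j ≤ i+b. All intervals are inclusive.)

Evaluate at each i in [0,6]:
  i=0: ✓ (witness j=1)
  i=1: ✓ (witness j=1)
  i=2: ✓ (witness j=2)
  i=3: ✗ (none in [3,4])
  i=4: ✗ (none in [4,5])
  i=5: ✓ (witness j=6)
  i=6: ✓ (witness j=6)

0, 1, 2, 5, 6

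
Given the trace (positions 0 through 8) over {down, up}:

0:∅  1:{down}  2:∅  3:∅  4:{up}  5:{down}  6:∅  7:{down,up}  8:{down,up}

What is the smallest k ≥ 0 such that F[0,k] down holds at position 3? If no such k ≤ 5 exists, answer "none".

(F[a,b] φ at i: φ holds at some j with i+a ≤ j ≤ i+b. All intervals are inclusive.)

2

Scan j = 3,4,… for down:
  j=3: fails
  j=4: fails
  j=5: holds
First hit at j=5, so smallest k = 5-3 = 2.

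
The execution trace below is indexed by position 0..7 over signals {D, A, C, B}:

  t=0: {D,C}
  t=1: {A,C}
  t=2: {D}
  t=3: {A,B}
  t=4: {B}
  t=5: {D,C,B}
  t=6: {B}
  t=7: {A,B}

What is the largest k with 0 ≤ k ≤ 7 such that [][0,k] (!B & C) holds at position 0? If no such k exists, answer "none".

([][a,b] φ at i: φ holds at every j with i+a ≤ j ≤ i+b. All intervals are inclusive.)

(!B & C) must hold from j=0 onward; find where it first fails.
  j=0: holds
  j=1: holds
  j=2: fails
Holds on [0,1], so largest k = 1.

1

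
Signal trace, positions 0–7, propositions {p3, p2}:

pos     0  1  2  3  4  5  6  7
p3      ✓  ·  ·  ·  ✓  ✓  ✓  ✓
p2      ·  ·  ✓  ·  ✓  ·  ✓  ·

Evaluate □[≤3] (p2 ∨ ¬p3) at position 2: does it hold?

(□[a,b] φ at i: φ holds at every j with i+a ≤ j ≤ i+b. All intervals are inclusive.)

Does not hold

Check (p2 ∨ ¬p3) at every j in [2,5]:
  j=2: true
  j=3: true
  j=4: true
  j=5: false
Fails at j=5 → formula fails.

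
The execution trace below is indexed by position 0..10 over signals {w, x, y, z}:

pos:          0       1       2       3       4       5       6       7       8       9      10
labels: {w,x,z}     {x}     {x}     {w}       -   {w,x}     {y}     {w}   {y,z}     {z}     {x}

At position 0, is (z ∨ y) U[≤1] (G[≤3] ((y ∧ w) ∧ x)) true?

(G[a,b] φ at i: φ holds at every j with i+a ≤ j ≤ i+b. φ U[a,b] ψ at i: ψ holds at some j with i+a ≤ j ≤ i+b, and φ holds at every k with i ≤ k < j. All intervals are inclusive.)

No

Need some j in [0,1] with G[≤3] ((y ∧ w) ∧ x), and (z ∨ y) at every k in [0,j-1].
  j=0: G[≤3] ((y ∧ w) ∧ x) — fails at 0.
  j=1: G[≤3] ((y ∧ w) ∧ x) — fails at 1.
No j in the window works → until fails.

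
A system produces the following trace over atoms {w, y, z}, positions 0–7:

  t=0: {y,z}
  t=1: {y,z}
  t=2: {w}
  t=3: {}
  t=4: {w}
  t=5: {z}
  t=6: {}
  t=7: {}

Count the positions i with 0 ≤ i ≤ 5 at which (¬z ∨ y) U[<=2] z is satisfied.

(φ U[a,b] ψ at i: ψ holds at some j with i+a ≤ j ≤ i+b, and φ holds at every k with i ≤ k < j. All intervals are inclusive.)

Evaluate at each i in [0,5]:
  i=0: ✓ (rhs at j=0)
  i=1: ✓ (rhs at j=1)
  i=2: ✗ (no rhs in [2,4])
  i=3: ✓ (rhs at j=5; lhs holds on [3,4])
  i=4: ✓ (rhs at j=5; lhs holds on [4,4])
  i=5: ✓ (rhs at j=5)
Positions where it holds: {0, 1, 3, 4, 5} → 5.

5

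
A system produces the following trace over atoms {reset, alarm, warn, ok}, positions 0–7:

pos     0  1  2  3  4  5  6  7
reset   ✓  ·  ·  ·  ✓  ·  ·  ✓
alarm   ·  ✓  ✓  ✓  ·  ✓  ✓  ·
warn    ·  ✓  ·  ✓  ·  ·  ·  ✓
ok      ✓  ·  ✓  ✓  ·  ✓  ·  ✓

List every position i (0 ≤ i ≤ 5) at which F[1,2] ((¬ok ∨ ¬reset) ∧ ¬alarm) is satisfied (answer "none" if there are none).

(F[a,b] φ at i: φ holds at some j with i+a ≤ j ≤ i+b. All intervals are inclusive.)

2, 3

Evaluate at each i in [0,5]:
  i=0: ✗ (none in [1,2])
  i=1: ✗ (none in [2,3])
  i=2: ✓ (witness j=4)
  i=3: ✓ (witness j=4)
  i=4: ✗ (none in [5,6])
  i=5: ✗ (none in [6,7])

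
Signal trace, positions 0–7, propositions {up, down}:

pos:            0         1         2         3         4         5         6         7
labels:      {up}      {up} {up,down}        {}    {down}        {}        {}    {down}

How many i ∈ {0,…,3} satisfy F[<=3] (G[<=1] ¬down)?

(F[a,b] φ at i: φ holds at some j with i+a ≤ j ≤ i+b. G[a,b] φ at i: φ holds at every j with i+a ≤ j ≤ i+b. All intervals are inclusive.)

3

Evaluate at each i in [0,3]:
  i=0: ✓ (witness j=0)
  i=1: ✗ (none in [1,4])
  i=2: ✓ (witness j=5)
  i=3: ✓ (witness j=5)
Positions where it holds: {0, 2, 3} → 3.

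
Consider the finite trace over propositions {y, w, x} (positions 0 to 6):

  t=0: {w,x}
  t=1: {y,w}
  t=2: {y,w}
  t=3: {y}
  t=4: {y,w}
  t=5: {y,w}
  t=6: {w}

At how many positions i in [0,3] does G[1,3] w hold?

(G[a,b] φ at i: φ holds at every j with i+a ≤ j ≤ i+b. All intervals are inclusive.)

Evaluate at each i in [0,3]:
  i=0: ✗ (fails at j=3)
  i=1: ✗ (fails at j=3)
  i=2: ✗ (fails at j=3)
  i=3: ✓ (all of [4,6])
Positions where it holds: {3} → 1.

1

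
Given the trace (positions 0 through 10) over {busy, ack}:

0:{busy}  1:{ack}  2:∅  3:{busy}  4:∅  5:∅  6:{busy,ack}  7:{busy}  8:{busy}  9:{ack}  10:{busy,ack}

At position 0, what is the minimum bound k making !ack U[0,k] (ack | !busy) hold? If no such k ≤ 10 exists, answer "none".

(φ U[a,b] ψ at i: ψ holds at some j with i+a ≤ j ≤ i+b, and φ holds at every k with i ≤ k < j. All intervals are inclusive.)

1

Need earliest j ≥ 0 with (ack | !busy), and !ack at every k in [0,j-1].
  j=0: rhs fails.
  j=1: rhs holds; lhs holds on [0,0]. k = 1.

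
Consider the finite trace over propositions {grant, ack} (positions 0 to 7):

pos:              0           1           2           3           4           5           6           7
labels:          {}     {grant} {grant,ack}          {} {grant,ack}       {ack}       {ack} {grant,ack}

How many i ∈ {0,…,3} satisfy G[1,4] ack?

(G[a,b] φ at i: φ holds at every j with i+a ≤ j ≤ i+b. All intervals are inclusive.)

Evaluate at each i in [0,3]:
  i=0: ✗ (fails at j=1)
  i=1: ✗ (fails at j=3)
  i=2: ✗ (fails at j=3)
  i=3: ✓ (all of [4,7])
Positions where it holds: {3} → 1.

1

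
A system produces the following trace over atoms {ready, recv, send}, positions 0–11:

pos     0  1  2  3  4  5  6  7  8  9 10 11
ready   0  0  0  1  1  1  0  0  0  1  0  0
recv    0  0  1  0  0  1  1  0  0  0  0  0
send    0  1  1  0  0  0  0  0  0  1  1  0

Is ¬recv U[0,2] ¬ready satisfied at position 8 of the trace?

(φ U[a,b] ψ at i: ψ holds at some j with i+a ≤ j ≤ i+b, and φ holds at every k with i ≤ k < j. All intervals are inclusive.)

Holds

Need some j in [8,10] with ¬ready, and ¬recv at every k in [8,j-1].
  j=8: ¬ready holds; no prefix to check → satisfied.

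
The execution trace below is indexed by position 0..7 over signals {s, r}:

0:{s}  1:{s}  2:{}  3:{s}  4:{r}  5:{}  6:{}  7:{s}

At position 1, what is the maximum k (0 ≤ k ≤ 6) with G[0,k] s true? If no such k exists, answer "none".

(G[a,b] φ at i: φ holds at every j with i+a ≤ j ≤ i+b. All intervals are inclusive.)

0

s must hold from j=1 onward; find where it first fails.
  j=1: holds
  j=2: fails
Holds on [1,1], so largest k = 0.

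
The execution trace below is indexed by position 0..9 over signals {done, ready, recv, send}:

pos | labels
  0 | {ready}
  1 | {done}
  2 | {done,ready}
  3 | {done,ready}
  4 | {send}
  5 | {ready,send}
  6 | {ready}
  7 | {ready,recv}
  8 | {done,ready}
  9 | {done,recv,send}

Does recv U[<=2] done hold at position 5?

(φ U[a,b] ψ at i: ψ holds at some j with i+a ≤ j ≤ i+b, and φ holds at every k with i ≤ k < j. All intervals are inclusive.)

Does not hold

Need some j in [5,7] with done, and recv at every k in [5,j-1].
  j=5: done false.
  j=6: done false.
  j=7: done false.
No j in the window works → until fails.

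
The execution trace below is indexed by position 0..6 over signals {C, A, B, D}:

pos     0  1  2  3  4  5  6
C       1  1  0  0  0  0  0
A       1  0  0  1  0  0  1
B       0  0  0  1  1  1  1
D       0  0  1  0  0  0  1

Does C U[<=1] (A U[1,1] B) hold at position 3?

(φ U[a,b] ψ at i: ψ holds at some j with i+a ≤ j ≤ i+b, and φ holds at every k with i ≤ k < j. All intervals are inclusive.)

Yes

Need some j in [3,4] with (A U[1,1] B), and C at every k in [3,j-1].
  j=3: (A U[1,1] B) holds; no prefix to check → satisfied.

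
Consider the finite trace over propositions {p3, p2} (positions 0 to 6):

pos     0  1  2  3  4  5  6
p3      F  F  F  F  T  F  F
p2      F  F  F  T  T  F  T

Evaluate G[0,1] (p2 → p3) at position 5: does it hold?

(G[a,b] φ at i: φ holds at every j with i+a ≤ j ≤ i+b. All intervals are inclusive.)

Does not hold

Check (p2 → p3) at every j in [5,6]:
  j=5: antecedent false → ✓
  j=6: antecedent true; consequent false → ✗
Fails at j=6 → formula fails.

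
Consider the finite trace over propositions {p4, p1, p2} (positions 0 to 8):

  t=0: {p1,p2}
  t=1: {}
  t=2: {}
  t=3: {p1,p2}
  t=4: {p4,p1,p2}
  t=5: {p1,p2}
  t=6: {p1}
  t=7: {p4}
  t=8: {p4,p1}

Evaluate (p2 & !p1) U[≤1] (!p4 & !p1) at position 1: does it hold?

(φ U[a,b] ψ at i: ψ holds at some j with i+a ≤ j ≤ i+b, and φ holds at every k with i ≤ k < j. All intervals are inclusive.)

Yes

Need some j in [1,2] with (!p4 & !p1), and (p2 & !p1) at every k in [1,j-1].
  j=1: (!p4 & !p1) holds; no prefix to check → satisfied.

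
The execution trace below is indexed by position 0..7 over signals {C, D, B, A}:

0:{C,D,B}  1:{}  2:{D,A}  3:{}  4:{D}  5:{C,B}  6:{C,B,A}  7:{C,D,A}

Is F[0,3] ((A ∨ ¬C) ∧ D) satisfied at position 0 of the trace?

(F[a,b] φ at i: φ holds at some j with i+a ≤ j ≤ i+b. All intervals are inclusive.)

Yes

Check ((A ∨ ¬C) ∧ D) at each j in [0,3]:
  j=0: false
  j=1: false
  j=2: true
  j=3: false
Found at j=2 → formula holds.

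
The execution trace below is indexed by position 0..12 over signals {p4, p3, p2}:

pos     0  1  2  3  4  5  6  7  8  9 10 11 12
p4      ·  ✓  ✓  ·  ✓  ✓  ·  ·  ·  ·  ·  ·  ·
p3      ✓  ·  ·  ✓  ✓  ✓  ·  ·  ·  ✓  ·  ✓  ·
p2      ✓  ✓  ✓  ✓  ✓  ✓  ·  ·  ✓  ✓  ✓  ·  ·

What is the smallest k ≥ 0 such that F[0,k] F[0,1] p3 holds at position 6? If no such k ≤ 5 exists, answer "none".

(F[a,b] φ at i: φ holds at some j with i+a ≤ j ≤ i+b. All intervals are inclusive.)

2

Scan j = 6,7,… for F[0,1] p3:
  j=6: fails
  j=7: fails
  j=8: holds
First hit at j=8, so smallest k = 8-6 = 2.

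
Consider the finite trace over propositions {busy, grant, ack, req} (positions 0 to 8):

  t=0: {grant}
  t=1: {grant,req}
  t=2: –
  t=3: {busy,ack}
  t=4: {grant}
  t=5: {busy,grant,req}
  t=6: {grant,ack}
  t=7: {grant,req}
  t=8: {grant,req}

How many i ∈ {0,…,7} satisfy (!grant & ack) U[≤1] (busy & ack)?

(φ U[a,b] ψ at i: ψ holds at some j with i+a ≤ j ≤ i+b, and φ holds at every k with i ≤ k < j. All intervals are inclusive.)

Evaluate at each i in [0,7]:
  i=0: ✗ (no rhs in [0,1])
  i=1: ✗ (no rhs in [1,2])
  i=2: ✗ (lhs fails at k=2 before rhs at j=3)
  i=3: ✓ (rhs at j=3)
  i=4: ✗ (no rhs in [4,5])
  i=5: ✗ (no rhs in [5,6])
  i=6: ✗ (no rhs in [6,7])
  i=7: ✗ (no rhs in [7,8])
Positions where it holds: {3} → 1.

1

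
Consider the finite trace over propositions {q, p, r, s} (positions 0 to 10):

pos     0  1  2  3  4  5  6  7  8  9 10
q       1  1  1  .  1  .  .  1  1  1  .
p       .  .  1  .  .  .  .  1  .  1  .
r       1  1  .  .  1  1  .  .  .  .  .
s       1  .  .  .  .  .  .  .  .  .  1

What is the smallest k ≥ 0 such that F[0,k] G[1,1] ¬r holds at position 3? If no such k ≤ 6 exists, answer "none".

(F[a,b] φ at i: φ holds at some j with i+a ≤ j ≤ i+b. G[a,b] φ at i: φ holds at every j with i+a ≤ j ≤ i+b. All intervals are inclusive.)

Scan j = 3,4,… for G[1,1] ¬r:
  j=3: fails
  j=4: fails
  j=5: holds
First hit at j=5, so smallest k = 5-3 = 2.

2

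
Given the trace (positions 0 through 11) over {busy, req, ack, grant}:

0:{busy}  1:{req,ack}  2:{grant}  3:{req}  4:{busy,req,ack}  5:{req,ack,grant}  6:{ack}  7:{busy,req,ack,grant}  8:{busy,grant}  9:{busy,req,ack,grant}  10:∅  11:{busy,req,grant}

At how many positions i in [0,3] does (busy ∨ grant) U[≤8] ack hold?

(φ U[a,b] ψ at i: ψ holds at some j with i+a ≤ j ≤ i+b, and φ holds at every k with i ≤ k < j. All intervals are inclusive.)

2

Evaluate at each i in [0,3]:
  i=0: ✓ (rhs at j=1; lhs holds on [0,0])
  i=1: ✓ (rhs at j=1)
  i=2: ✗ (lhs fails at k=3 before rhs at j=4)
  i=3: ✗ (lhs fails at k=3 before rhs at j=4)
Positions where it holds: {0, 1} → 2.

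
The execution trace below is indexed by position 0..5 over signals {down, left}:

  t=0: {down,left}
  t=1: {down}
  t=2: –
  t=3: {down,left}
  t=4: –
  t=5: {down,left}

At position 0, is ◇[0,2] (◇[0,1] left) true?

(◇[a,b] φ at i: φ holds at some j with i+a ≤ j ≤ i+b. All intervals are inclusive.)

True

Check ◇[0,1] left at each j in [0,2]:
  j=0: holds (witness at 0)
  j=1: fails (none in [1,2])
  j=2: holds (witness at 3)
Found at j=0 → formula holds.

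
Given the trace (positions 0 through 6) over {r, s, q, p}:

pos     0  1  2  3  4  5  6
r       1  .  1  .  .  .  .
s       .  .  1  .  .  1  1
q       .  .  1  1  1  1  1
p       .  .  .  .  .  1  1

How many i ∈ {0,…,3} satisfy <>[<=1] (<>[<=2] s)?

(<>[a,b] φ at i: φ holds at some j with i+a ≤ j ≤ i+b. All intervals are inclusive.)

Evaluate at each i in [0,3]:
  i=0: ✓ (witness j=0)
  i=1: ✓ (witness j=1)
  i=2: ✓ (witness j=2)
  i=3: ✓ (witness j=3)
Positions where it holds: {0, 1, 2, 3} → 4.

4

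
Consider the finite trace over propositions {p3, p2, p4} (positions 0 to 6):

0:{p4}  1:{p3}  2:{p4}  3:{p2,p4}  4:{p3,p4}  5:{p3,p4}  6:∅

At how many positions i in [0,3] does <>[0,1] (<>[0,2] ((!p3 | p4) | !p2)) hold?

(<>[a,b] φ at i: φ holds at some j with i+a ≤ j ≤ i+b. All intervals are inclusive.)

4

Evaluate at each i in [0,3]:
  i=0: ✓ (witness j=0)
  i=1: ✓ (witness j=1)
  i=2: ✓ (witness j=2)
  i=3: ✓ (witness j=3)
Positions where it holds: {0, 1, 2, 3} → 4.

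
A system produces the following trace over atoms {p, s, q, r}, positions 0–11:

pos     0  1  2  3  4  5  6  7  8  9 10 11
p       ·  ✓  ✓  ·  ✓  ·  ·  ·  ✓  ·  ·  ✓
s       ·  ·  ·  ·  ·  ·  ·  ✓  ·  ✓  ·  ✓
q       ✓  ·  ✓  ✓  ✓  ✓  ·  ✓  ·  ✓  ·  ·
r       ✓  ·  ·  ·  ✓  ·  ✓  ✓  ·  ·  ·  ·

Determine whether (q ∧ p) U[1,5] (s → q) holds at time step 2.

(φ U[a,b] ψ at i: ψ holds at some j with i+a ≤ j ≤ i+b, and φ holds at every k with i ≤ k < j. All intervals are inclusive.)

Yes

Need some j in [3,7] with (s → q), and (q ∧ p) at every k in [2,j-1].
  j=3: (s → q) holds; (q ∧ p) holds at every k in [2,2] → satisfied.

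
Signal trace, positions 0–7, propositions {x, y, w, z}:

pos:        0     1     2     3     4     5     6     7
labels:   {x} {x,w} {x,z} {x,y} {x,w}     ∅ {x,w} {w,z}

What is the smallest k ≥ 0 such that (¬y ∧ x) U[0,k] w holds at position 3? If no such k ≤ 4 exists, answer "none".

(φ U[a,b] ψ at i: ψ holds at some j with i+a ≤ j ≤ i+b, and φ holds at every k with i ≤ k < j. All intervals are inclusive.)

none

Need earliest j ≥ 3 with w, and (¬y ∧ x) at every k in [3,j-1].
  j=3: rhs fails.
  j=4: rhs holds but lhs fails at k=3.
  j=5: rhs fails.
  j=6: rhs holds but lhs fails at k=3.
  j=7: rhs holds but lhs fails at k=3.
No witness within the range → none.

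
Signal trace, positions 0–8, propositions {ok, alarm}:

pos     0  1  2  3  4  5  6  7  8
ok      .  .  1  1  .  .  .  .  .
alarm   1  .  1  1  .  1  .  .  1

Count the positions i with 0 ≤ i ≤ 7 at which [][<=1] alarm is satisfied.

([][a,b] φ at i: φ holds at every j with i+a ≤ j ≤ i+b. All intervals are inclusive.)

Evaluate at each i in [0,7]:
  i=0: ✗ (fails at j=1)
  i=1: ✗ (fails at j=1)
  i=2: ✓ (all of [2,3])
  i=3: ✗ (fails at j=4)
  i=4: ✗ (fails at j=4)
  i=5: ✗ (fails at j=6)
  i=6: ✗ (fails at j=6)
  i=7: ✗ (fails at j=7)
Positions where it holds: {2} → 1.

1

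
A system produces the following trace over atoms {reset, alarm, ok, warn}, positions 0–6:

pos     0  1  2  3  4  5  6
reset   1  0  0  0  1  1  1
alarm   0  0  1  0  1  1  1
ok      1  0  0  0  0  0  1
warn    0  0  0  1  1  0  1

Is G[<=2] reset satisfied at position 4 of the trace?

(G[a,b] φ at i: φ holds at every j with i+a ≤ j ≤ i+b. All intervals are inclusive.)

Check reset at every j in [4,6]:
  j=4: true
  j=5: true
  j=6: true
All positions satisfy it → formula holds.

Holds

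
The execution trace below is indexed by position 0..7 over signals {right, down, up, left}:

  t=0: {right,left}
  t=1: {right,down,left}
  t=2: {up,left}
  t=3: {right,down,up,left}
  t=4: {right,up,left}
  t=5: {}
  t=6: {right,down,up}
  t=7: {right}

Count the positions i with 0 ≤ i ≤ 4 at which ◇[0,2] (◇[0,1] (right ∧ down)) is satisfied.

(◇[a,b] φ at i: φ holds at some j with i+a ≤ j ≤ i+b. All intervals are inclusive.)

5

Evaluate at each i in [0,4]:
  i=0: ✓ (witness j=0)
  i=1: ✓ (witness j=1)
  i=2: ✓ (witness j=2)
  i=3: ✓ (witness j=3)
  i=4: ✓ (witness j=5)
Positions where it holds: {0, 1, 2, 3, 4} → 5.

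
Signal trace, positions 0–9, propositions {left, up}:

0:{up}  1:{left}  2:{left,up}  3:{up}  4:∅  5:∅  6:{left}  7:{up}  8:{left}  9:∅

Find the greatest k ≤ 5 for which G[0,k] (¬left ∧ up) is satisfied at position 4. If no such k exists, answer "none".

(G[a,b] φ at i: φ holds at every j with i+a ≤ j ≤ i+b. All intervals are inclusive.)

none

(¬left ∧ up) must hold from j=4 onward; find where it first fails.
  j=4: fails → no k works.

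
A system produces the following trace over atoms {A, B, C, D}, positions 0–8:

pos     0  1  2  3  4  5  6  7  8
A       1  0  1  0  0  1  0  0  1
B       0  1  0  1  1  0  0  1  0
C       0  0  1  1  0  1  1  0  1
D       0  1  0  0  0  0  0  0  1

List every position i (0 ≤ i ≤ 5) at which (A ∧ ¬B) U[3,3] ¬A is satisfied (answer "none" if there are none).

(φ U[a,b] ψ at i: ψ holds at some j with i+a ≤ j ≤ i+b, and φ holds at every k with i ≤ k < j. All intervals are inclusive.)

Evaluate at each i in [0,5]:
  i=0: ✗ (lhs fails at k=1 before rhs at j=3)
  i=1: ✗ (lhs fails at k=1 before rhs at j=4)
  i=2: ✗ (no rhs in [5,5])
  i=3: ✗ (lhs fails at k=3 before rhs at j=6)
  i=4: ✗ (lhs fails at k=4 before rhs at j=7)
  i=5: ✗ (no rhs in [8,8])

none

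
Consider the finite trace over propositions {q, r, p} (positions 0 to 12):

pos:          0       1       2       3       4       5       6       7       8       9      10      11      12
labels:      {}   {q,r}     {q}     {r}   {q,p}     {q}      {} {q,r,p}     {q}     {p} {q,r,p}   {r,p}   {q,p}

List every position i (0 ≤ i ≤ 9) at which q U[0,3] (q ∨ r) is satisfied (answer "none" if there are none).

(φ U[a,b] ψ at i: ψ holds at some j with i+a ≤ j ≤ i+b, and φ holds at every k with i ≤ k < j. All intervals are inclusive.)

Evaluate at each i in [0,9]:
  i=0: ✗ (lhs fails at k=0 before rhs at j=1)
  i=1: ✓ (rhs at j=1)
  i=2: ✓ (rhs at j=2)
  i=3: ✓ (rhs at j=3)
  i=4: ✓ (rhs at j=4)
  i=5: ✓ (rhs at j=5)
  i=6: ✗ (lhs fails at k=6 before rhs at j=7)
  i=7: ✓ (rhs at j=7)
  i=8: ✓ (rhs at j=8)
  i=9: ✗ (lhs fails at k=9 before rhs at j=10)

1, 2, 3, 4, 5, 7, 8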